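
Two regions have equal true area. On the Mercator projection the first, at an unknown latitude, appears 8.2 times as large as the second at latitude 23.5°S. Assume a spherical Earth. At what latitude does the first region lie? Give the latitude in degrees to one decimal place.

71.3°

For equal true areas on Mercator, apparent areas scale as sec²φ, so the ratio is cos²φ₂ / cos²φ₁.
cos²φ₂ / cos²φ₁ = 8.2  ⇒  cos φ₁ = cos 23.5° / √8.2 = 0.9171/2.864 = 0.3203.
φ₁ = arccos(0.3203) ≈ 71.3°.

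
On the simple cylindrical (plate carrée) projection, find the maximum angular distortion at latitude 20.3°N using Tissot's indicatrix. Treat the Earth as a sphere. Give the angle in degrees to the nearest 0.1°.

3.7°

For the equirectangular projection with φ₀ = 0 (plate carrée), h = 1 along meridians and k = sec φ along parallels.
At 20.3°: h = 1.000, k = 1.066; principal scales a = 1.066, b = 1.000.
sin(ω/2) = (a − b)/(a + b) = 0.06622/2.066 = 0.03205, so ω = 2 arcsin(0.03205) ≈ 3.7°.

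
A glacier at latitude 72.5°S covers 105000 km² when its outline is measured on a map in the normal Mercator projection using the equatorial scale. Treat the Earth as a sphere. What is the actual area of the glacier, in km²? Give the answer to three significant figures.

9490 km²

For Mercator, h = k = sec φ (a conformal cylindrical projection has a single point scale, 1/cos φ).
Areal scale = k² = sec²φ = 1/cos²(72.5°) = 1/0.3007² = 11.06.
True area = apparent / (areal scale) = 105000 / 11.06 ≈ 9490 km².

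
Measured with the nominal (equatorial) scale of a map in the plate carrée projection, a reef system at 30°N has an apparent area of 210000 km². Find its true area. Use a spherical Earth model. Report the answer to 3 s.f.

In the plate carrée (x = Rλ, y = Rφ), meridians are true-scale (h = 1) and parallels are stretched by k = sec φ.
Areal scale = h·k = 1 × sec φ; at 30°, h = 1.000, k = 1.155, so h·k = 1.155.
True area = apparent / (areal scale) = 210000 / 1.155 ≈ 182000 km².

182000 km²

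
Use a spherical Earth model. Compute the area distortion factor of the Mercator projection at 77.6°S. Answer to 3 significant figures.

For Mercator, h = k = sec φ (a conformal cylindrical projection has a single point scale, 1/cos φ).
Areal scale = k² = sec²φ = 1/cos²(77.6°) = 1/0.2147² = 21.69.

21.7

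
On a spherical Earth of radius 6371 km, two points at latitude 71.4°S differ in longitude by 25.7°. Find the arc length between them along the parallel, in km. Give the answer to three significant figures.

Arc length along a parallel = R cos φ · Δλ (with Δλ in radians).
= 6371 × cos 71.4° × (25.7° × π/180) = 6371 × 0.3190 × 0.4485 ≈ 911 km.

911 km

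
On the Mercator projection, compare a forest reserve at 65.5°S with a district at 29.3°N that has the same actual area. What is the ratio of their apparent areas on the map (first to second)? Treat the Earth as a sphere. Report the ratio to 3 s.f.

Mercator is conformal with k = sec φ, so areal scale = k² = sec²φ.
At 65.5°: sec²(65.5°) = 1/0.4147² = 5.815.
At 29.3°: sec²(29.3°) = 1/0.8721² = 1.315.
Ratio = 5.815/1.315 = cos²(29.3°)/cos²(65.5°) ≈ 4.42.

4.42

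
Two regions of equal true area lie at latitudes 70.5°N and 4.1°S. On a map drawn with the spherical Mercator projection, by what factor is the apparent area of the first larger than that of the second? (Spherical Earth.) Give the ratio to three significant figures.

8.93

Mercator is conformal with k = sec φ, so areal scale = k² = sec²φ.
At 70.5°: sec²(70.5°) = 1/0.3338² = 8.974.
At 4.1°: sec²(4.1°) = 1/0.9974² = 1.005.
Ratio = 8.974/1.005 = cos²(4.1°)/cos²(70.5°) ≈ 8.93.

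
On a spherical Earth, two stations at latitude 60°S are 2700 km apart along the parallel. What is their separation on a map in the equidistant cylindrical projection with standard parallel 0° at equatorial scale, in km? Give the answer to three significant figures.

5400 km

Plate carrée maps x = Rλ, y = Rφ. The meridian scale is h = 1 and the parallel scale is k = 1/cos φ = sec φ.
Along the parallel, k = sec 60° = 1/0.5000 = 2.000.
Map distance = 2700 × 2.000 ≈ 5400 km.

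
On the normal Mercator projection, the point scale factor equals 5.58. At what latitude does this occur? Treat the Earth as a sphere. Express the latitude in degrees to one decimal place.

Mercator scale is k = sec φ = 1/cos φ.
1/cos φ = 5.58  ⇒  cos φ = 0.1792  ⇒  φ = arccos(0.1792) ≈ 79.7°.

79.7°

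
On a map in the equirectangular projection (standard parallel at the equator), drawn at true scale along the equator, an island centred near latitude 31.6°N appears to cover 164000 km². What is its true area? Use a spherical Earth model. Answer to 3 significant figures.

140000 km²

Plate carrée maps x = Rλ, y = Rφ. The meridian scale is h = 1 and the parallel scale is k = 1/cos φ = sec φ.
Areal scale = h·k = 1 × sec φ; at 31.6°, h = 1.000, k = 1.174, so h·k = 1.174.
True area = apparent / (areal scale) = 164000 / 1.174 ≈ 140000 km².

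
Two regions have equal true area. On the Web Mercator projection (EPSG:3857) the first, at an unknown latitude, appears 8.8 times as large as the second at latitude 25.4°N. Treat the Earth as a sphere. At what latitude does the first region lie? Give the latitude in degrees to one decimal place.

72.3°

Mercator areal scale is sec²φ, so apparent-area ratio = sec²φ₁ / sec²φ₂ = cos²φ₂ / cos²φ₁.
cos²φ₂ / cos²φ₁ = 8.8  ⇒  cos φ₁ = cos 25.4° / √8.8 = 0.9033/2.966 = 0.3045.
φ₁ = arccos(0.3045) ≈ 72.3°.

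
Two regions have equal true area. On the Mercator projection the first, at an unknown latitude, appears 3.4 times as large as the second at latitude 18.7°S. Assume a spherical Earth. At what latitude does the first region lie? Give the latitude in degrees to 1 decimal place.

For equal true areas on Mercator, apparent areas scale as sec²φ, so the ratio is cos²φ₂ / cos²φ₁.
cos²φ₂ / cos²φ₁ = 3.4  ⇒  cos φ₁ = cos 18.7° / √3.4 = 0.9472/1.844 = 0.5137.
φ₁ = arccos(0.5137) ≈ 59.1°.

59.1°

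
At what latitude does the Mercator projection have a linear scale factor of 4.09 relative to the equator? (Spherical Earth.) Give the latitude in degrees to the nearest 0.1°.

Mercator scale is k = sec φ = 1/cos φ.
1/cos φ = 4.09  ⇒  cos φ = 0.2445  ⇒  φ = arccos(0.2445) ≈ 75.8°.

75.8°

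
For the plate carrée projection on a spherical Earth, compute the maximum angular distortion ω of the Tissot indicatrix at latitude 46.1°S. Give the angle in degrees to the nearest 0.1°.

20.9°

Plate carrée maps x = Rλ, y = Rφ. The meridian scale is h = 1 and the parallel scale is k = 1/cos φ = sec φ.
At 46.1°: h = 1.000, k = 1.442; principal scales a = 1.442, b = 1.000.
sin(ω/2) = (a − b)/(a + b) = 0.4422/2.442 = 0.1811, so ω = 2 arcsin(0.1811) ≈ 20.9°.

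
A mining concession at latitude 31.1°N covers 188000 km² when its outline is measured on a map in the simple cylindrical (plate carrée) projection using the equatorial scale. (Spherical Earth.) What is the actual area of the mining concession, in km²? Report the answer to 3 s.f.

161000 km²

For the equirectangular projection with φ₀ = 0 (plate carrée), h = 1 along meridians and k = sec φ along parallels.
Areal scale = h·k = 1 × sec φ; at 31.1°, h = 1.000, k = 1.168, so h·k = 1.168.
True area = apparent / (areal scale) = 188000 / 1.168 ≈ 161000 km².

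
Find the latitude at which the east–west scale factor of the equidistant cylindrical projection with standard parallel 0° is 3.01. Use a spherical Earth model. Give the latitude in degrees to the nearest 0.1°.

Plate carrée: h = 1, k = sec φ along parallels.
sec φ = 3.01  ⇒  cos φ = 0.3322  ⇒  φ ≈ 70.6°.

70.6°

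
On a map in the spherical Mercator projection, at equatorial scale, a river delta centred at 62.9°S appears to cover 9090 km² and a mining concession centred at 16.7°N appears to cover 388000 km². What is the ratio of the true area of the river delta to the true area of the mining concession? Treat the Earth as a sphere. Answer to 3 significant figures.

Since Mercator area scale is 1/cos²φ, the true area equals the apparent area multiplied by cos²φ.
True area of river delta: 9090 × cos²(62.9°) = 9090 × 0.2075 = 1886 km².
True area of mining concession: 388000 × cos²(16.7°) = 388000 × 0.9174 = 356000 km².
Ratio = 1886 / 356000 ≈ 0.00530.

0.00530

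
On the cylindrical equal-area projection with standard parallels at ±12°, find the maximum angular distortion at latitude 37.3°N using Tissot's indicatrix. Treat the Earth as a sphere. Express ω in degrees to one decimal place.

23.5°

For cylindrical equal-area with standard parallel φ₀, h = cos φ / cos φ₀ and k = cos φ₀ / cos φ, so h·k = 1.
At 37.3°: h = 0.8132, k = 1.230; principal scales a = 1.230, b = 0.8132.
sin(ω/2) = (a − b)/(a + b) = 0.4164/2.043 = 0.2038, so ω = 2 arcsin(0.2038) ≈ 23.5°.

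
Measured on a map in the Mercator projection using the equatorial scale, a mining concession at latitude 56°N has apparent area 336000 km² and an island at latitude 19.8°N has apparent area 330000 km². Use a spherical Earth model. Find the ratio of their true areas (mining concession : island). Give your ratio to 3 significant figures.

Since Mercator area scale is 1/cos²φ, the true area equals the apparent area multiplied by cos²φ.
True area of mining concession: 336000 × cos²(56°) = 336000 × 0.3127 = 105100 km².
True area of island: 330000 × cos²(19.8°) = 330000 × 0.8853 = 292100 km².
Ratio = 105100 / 292100 ≈ 0.360.

0.360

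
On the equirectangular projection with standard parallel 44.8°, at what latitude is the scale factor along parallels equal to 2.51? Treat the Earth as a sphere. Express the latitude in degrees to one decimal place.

The equidistant cylindrical projection with φ₀ = 44.8° has h = 1 (meridians true) and k = cos φ₀ / cos φ along parallels.
k = cos φ₀ / cos φ = 2.51  ⇒  cos φ = cos 44.8° / 2.51 = 0.2827.
φ = arccos(0.2827) ≈ 73.6°.

73.6°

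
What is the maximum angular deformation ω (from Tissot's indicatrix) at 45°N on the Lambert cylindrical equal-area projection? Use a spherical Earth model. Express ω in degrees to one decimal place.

38.9°

The Lambert cylindrical equal-area projection is the cylindrical equal-area projection with its standard parallel at the equator (φ₀ = 0). A cylindrical equal-area projection with standard parallel φ₀ has meridian scale h = cos φ / cos φ₀ and parallel scale k = cos φ₀ / cos φ (so areas are preserved, h·k = 1).
At 45°: h = 0.7071, k = 1.414; principal scales a = 1.414, b = 0.7071.
sin(ω/2) = (a − b)/(a + b) = 0.7071/2.121 = 0.3333, so ω = 2 arcsin(0.3333) ≈ 38.9°.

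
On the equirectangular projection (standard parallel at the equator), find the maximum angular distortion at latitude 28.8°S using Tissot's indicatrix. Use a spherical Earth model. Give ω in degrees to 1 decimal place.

Plate carrée maps x = Rλ, y = Rφ. The meridian scale is h = 1 and the parallel scale is k = 1/cos φ = sec φ.
At 28.8°: h = 1.000, k = 1.141; principal scales a = 1.141, b = 1.000.
sin(ω/2) = (a − b)/(a + b) = 0.1412/2.141 = 0.06592, so ω = 2 arcsin(0.06592) ≈ 7.6°.

7.6°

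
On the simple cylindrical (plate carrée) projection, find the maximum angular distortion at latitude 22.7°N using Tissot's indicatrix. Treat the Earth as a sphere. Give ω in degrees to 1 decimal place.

4.6°

In the plate carrée (x = Rλ, y = Rφ), meridians are true-scale (h = 1) and parallels are stretched by k = sec φ.
At 22.7°: h = 1.000, k = 1.084; principal scales a = 1.084, b = 1.000.
sin(ω/2) = (a − b)/(a + b) = 0.08397/2.084 = 0.04029, so ω = 2 arcsin(0.04029) ≈ 4.6°.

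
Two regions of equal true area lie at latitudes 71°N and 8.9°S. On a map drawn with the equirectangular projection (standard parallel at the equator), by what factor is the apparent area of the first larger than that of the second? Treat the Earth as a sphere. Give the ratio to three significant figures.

In the plate carrée (x = Rλ, y = Rφ), meridians are true-scale (h = 1) and parallels are stretched by k = sec φ.
Areal scale at 71°: h·k = 1.000 × 3.072 = 3.072.
Areal scale at 8.9°: h·k = 1.000 × 1.012 = 1.012.
Ratio = 3.072/1.012 ≈ 3.03.

3.03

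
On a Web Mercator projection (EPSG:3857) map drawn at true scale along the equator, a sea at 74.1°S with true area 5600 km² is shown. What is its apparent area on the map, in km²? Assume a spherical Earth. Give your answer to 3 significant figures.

74600 km²

Mercator is conformal, so the point scale is isotropic: h = k = sec φ = 1/cos φ.
Areal scale = k² = sec²φ = 1/cos²(74.1°) = 1/0.2740² = 13.32.
Apparent area = 5600 × 13.32 ≈ 74600 km².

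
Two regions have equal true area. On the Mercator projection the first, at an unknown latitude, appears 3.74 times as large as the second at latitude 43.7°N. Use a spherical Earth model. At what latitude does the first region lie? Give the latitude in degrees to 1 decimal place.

68.0°

On Mercator, (apparent₁)/(apparent₂) = sec²φ₁ / sec²φ₂ when true areas are equal.
cos²φ₂ / cos²φ₁ = 3.74  ⇒  cos φ₁ = cos 43.7° / √3.74 = 0.7230/1.934 = 0.3738.
φ₁ = arccos(0.3738) ≈ 68.0°.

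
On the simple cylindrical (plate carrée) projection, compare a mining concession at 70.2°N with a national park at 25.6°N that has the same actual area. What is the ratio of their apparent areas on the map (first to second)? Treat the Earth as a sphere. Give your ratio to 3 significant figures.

Plate carrée maps x = Rλ, y = Rφ. The meridian scale is h = 1 and the parallel scale is k = 1/cos φ = sec φ.
Areal scale at 70.2°: h·k = 1.000 × 2.952 = 2.952.
Areal scale at 25.6°: h·k = 1.000 × 1.109 = 1.109.
Ratio = 2.952/1.109 ≈ 2.66.

2.66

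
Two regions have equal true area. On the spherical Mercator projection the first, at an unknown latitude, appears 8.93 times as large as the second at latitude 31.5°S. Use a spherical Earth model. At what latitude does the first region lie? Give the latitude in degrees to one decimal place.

On Mercator, (apparent₁)/(apparent₂) = sec²φ₁ / sec²φ₂ when true areas are equal.
cos²φ₂ / cos²φ₁ = 8.93  ⇒  cos φ₁ = cos 31.5° / √8.93 = 0.8526/2.988 = 0.2853.
φ₁ = arccos(0.2853) ≈ 73.4°.

73.4°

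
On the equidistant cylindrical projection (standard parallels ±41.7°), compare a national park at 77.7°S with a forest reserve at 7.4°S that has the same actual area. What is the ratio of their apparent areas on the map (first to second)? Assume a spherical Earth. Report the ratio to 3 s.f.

The equidistant cylindrical projection with φ₀ = 41.7° has h = 1 (meridians true) and k = cos φ₀ / cos φ along parallels.
Areal scale at 77.7°: h·k = 1.000 × 3.505 = 3.505.
Areal scale at 7.4°: h·k = 1.000 × 0.7529 = 0.7529.
Ratio = 3.505/0.7529 ≈ 4.66.

4.66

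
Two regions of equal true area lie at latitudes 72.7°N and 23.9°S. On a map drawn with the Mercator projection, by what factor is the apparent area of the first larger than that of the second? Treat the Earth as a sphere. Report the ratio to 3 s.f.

9.45

On Mercator, area is exaggerated by sec²φ = 1/cos²φ.
At 72.7°: sec²(72.7°) = 1/0.2974² = 11.31.
At 23.9°: sec²(23.9°) = 1/0.9143² = 1.196.
Ratio = 11.31/1.196 = cos²(23.9°)/cos²(72.7°) ≈ 9.45.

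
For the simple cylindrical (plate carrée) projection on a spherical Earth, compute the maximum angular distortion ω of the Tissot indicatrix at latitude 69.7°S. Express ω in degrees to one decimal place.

58.0°

In the plate carrée (x = Rλ, y = Rφ), meridians are true-scale (h = 1) and parallels are stretched by k = sec φ.
At 69.7°: h = 1.000, k = 2.882; principal scales a = 2.882, b = 1.000.
sin(ω/2) = (a − b)/(a + b) = 1.882/3.882 = 0.4849, so ω = 2 arcsin(0.4849) ≈ 58.0°.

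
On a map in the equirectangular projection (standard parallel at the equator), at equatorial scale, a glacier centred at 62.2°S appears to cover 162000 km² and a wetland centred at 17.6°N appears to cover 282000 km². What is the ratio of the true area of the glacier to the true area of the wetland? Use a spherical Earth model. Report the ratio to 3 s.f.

Plate carrée has h = 1 and k = sec φ, giving areal scale sec φ; true area = (apparent area) · cos φ.
True area of glacier: 162000 × cos(62.2°) = 162000 × 0.4664 = 75550 km².
True area of wetland: 282000 × cos(17.6°) = 282000 × 0.9532 = 268800 km².
Ratio = 75550 / 268800 ≈ 0.281.

0.281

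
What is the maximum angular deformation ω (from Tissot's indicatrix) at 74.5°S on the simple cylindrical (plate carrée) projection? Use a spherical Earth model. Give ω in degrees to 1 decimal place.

Plate carrée maps x = Rλ, y = Rφ. The meridian scale is h = 1 and the parallel scale is k = 1/cos φ = sec φ.
At 74.5°: h = 1.000, k = 3.742; principal scales a = 3.742, b = 1.000.
sin(ω/2) = (a − b)/(a + b) = 2.742/4.742 = 0.5782, so ω = 2 arcsin(0.5782) ≈ 70.7°.

70.7°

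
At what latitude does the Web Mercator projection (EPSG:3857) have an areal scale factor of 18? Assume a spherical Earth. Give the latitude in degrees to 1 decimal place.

76.4°

Mercator areal scale is sec²φ.
sec²φ = 18  ⇒  cos²φ = 0.05556  ⇒  cos φ = 0.2357.
φ = arccos(0.2357) ≈ 76.4°.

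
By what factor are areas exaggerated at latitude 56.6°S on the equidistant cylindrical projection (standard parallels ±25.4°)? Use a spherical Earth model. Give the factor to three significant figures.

With standard parallel φ₀ = 25.4°, the equirectangular projection gives x = Rλ cos φ₀, y = Rφ, so h = 1 and k = cos 25.4° / cos φ.
Areal scale = h·k = 1 × cos φ₀ / cos φ; at 56.6°, h = 1.000, k = 1.641, so h·k = 1.641.

1.64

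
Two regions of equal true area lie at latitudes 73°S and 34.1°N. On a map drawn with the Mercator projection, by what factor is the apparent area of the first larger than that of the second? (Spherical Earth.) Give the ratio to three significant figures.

Mercator areal scale is sec²φ.
At 73°: sec²(73°) = 1/0.2924² = 11.70.
At 34.1°: sec²(34.1°) = 1/0.8281² = 1.458.
Ratio = 11.70/1.458 = cos²(34.1°)/cos²(73°) ≈ 8.02.

8.02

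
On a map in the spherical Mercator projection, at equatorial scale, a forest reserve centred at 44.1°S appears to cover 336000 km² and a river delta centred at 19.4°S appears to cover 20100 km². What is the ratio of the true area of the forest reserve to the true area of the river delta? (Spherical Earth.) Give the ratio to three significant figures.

Since Mercator area scale is 1/cos²φ, the true area equals the apparent area multiplied by cos²φ.
True area of forest reserve: 336000 × cos²(44.1°) = 336000 × 0.5157 = 173300 km².
True area of river delta: 20100 × cos²(19.4°) = 20100 × 0.8897 = 17880 km².
Ratio = 173300 / 17880 ≈ 9.69.

9.69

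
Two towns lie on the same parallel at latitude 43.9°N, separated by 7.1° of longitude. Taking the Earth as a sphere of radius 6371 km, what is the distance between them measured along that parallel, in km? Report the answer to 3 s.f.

Arc length along a parallel = R cos φ · Δλ (with Δλ in radians).
= 6371 × cos 43.9° × (7.1° × π/180) = 6371 × 0.7206 × 0.1239 ≈ 569 km.

569 km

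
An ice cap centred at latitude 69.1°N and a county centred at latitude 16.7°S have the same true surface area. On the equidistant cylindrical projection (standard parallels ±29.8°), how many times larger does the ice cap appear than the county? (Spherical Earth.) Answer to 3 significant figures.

2.68

With standard parallel φ₀ = 29.8°, the equirectangular projection gives x = Rλ cos φ₀, y = Rφ, so h = 1 and k = cos 29.8° / cos φ.
Areal scale at 69.1°: h·k = 1.000 × 2.433 = 2.433.
Areal scale at 16.7°: h·k = 1.000 × 0.9060 = 0.9060.
Ratio = 2.433/0.9060 ≈ 2.68.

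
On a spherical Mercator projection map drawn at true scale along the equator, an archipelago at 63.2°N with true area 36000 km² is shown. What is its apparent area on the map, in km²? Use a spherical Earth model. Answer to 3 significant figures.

177000 km²

For Mercator, h = k = sec φ (a conformal cylindrical projection has a single point scale, 1/cos φ).
Areal scale = k² = sec²φ = 1/cos²(63.2°) = 1/0.4509² = 4.919.
Apparent area = 36000 × 4.919 ≈ 177000 km².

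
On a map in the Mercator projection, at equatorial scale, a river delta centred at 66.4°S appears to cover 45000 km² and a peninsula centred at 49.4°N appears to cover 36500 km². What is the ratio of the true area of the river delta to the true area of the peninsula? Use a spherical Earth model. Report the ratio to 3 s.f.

Mercator's areal exaggeration is sec²φ; hence true area = (apparent area) · cos²φ.
True area of river delta: 45000 × cos²(66.4°) = 45000 × 0.1603 = 7213 km².
True area of peninsula: 36500 × cos²(49.4°) = 36500 × 0.4235 = 15460 km².
Ratio = 7213 / 15460 ≈ 0.467.

0.467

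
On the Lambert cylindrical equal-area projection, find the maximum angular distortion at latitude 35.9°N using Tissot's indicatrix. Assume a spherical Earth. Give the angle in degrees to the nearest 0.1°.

The Lambert cylindrical equal-area projection is the cylindrical equal-area projection with its standard parallel at the equator (φ₀ = 0). For cylindrical equal-area with standard parallel φ₀, h = cos φ / cos φ₀ and k = cos φ₀ / cos φ, so h·k = 1.
At 35.9°: h = 0.8100, k = 1.235; principal scales a = 1.235, b = 0.8100.
sin(ω/2) = (a − b)/(a + b) = 0.4245/2.045 = 0.2076, so ω = 2 arcsin(0.2076) ≈ 24.0°.

24.0°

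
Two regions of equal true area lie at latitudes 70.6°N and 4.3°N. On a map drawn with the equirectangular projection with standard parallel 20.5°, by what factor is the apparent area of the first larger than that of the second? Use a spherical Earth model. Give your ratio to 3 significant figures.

In the equirectangular projection with standard parallel φ₀ = 20.5° (x = Rλ cos φ₀, y = Rφ), meridians are true-scale (h = 1) and the parallel scale is k = cos φ₀ / cos φ.
Areal scale at 70.6°: h·k = 1.000 × 2.820 = 2.820.
Areal scale at 4.3°: h·k = 1.000 × 0.9393 = 0.9393.
Ratio = 2.820/0.9393 ≈ 3.00.

3.00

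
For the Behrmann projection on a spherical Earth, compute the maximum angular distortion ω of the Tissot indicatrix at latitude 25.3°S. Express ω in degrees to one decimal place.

4.9°

The Behrmann projection is cylindrical equal-area with φ₀ = 30°. A cylindrical equal-area projection with standard parallel φ₀ has meridian scale h = cos φ / cos φ₀ and parallel scale k = cos φ₀ / cos φ (so areas are preserved, h·k = 1).
At 25.3°: h = 1.044, k = 0.9579; principal scales a = 1.044, b = 0.9579.
sin(ω/2) = (a − b)/(a + b) = 0.08604/2.002 = 0.04298, so ω = 2 arcsin(0.04298) ≈ 4.9°.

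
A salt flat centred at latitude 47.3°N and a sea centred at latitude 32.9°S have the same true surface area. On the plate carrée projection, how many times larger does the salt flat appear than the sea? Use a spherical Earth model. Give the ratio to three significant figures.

1.24

For the equirectangular projection with φ₀ = 0 (plate carrée), h = 1 along meridians and k = sec φ along parallels.
Areal scale at 47.3°: h·k = 1.000 × 1.475 = 1.475.
Areal scale at 32.9°: h·k = 1.000 × 1.191 = 1.191.
Ratio = 1.475/1.191 ≈ 1.24.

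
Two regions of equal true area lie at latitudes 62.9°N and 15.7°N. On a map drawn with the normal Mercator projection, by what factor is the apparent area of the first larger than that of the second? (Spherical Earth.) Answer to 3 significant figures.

Mercator areal scale is sec²φ.
At 62.9°: sec²(62.9°) = 1/0.4555² = 4.819.
At 15.7°: sec²(15.7°) = 1/0.9627² = 1.079.
Ratio = 4.819/1.079 = cos²(15.7°)/cos²(62.9°) ≈ 4.47.

4.47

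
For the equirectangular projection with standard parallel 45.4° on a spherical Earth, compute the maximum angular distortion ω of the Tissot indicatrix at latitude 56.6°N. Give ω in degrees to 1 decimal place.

13.9°

The equidistant cylindrical projection with φ₀ = 45.4° has h = 1 (meridians true) and k = cos φ₀ / cos φ along parallels.
At 56.6°: h = 1.000, k = 1.276; principal scales a = 1.276, b = 1.000.
sin(ω/2) = (a − b)/(a + b) = 0.2755/2.276 = 0.1211, so ω = 2 arcsin(0.1211) ≈ 13.9°.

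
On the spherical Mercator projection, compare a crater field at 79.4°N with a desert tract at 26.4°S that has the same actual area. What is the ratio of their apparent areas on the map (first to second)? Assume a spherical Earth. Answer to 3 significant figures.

Mercator areal scale is sec²φ.
At 79.4°: sec²(79.4°) = 1/0.1840² = 29.55.
At 26.4°: sec²(26.4°) = 1/0.8957² = 1.246.
Ratio = 29.55/1.246 = cos²(26.4°)/cos²(79.4°) ≈ 23.7.

23.7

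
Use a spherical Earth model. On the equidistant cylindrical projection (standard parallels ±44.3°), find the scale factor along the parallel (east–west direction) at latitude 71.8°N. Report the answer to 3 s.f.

In the equirectangular projection with standard parallel φ₀ = 44.3° (x = Rλ cos φ₀, y = Rφ), meridians are true-scale (h = 1) and the parallel scale is k = cos φ₀ / cos φ.
k = cos 44.3° / cos 71.8° = 0.7157/0.3123 = 2.291.

2.29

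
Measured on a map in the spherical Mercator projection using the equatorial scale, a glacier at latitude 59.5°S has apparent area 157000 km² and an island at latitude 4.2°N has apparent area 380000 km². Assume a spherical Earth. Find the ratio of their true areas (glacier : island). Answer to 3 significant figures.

On Mercator the areal scale is sec²φ, so true area = apparent × cos²φ.
True area of glacier: 157000 × cos²(59.5°) = 157000 × 0.2576 = 40440 km².
True area of island: 380000 × cos²(4.2°) = 380000 × 0.9946 = 378000 km².
Ratio = 40440 / 378000 ≈ 0.107.

0.107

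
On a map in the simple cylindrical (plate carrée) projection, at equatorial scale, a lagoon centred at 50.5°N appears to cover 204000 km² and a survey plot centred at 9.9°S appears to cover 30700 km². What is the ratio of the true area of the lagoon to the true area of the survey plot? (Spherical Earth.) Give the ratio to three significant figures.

4.29

Plate carrée has h = 1 and k = sec φ, giving areal scale sec φ; true area = (apparent area) · cos φ.
True area of lagoon: 204000 × cos(50.5°) = 204000 × 0.6361 = 129800 km².
True area of survey plot: 30700 × cos(9.9°) = 30700 × 0.9851 = 30240 km².
Ratio = 129800 / 30240 ≈ 4.29.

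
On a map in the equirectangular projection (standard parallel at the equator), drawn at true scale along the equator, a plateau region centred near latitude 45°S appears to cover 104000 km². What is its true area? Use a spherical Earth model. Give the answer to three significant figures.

73500 km²

Plate carrée maps x = Rλ, y = Rφ. The meridian scale is h = 1 and the parallel scale is k = 1/cos φ = sec φ.
Areal scale = h·k = 1 × sec φ; at 45°, h = 1.000, k = 1.414, so h·k = 1.414.
True area = apparent / (areal scale) = 104000 / 1.414 ≈ 73500 km².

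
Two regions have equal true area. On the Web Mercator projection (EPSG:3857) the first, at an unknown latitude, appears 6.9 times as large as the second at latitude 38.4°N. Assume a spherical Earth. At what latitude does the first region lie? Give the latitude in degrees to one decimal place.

72.6°

Mercator areal scale is sec²φ, so apparent-area ratio = sec²φ₁ / sec²φ₂ = cos²φ₂ / cos²φ₁.
cos²φ₂ / cos²φ₁ = 6.9  ⇒  cos φ₁ = cos 38.4° / √6.9 = 0.7837/2.627 = 0.2983.
φ₁ = arccos(0.2983) ≈ 72.6°.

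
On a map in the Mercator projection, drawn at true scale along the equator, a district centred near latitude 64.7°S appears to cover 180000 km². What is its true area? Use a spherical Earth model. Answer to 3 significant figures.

Mercator is conformal, so the point scale is isotropic: h = k = sec φ = 1/cos φ.
Areal scale = k² = sec²φ = 1/cos²(64.7°) = 1/0.4274² = 5.475.
True area = apparent / (areal scale) = 180000 / 5.475 ≈ 32900 km².

32900 km²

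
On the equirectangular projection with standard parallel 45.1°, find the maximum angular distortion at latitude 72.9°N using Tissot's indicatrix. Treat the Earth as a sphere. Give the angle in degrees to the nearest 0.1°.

48.6°

The equidistant cylindrical projection with φ₀ = 45.1° has h = 1 (meridians true) and k = cos φ₀ / cos φ along parallels.
At 72.9°: h = 1.000, k = 2.401; principal scales a = 2.401, b = 1.000.
sin(ω/2) = (a − b)/(a + b) = 1.401/3.401 = 0.4119, so ω = 2 arcsin(0.4119) ≈ 48.6°.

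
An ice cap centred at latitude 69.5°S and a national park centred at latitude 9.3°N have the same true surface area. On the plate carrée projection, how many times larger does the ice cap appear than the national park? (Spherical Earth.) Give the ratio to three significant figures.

2.82

In the plate carrée (x = Rλ, y = Rφ), meridians are true-scale (h = 1) and parallels are stretched by k = sec φ.
Areal scale at 69.5°: h·k = 1.000 × 2.855 = 2.855.
Areal scale at 9.3°: h·k = 1.000 × 1.013 = 1.013.
Ratio = 2.855/1.013 ≈ 2.82.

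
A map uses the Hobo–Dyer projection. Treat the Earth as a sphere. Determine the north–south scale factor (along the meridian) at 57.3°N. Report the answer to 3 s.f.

Hobo–Dyer is a cylindrical equal-area projection with standard parallels at ±37.5°. For cylindrical equal-area with standard parallel φ₀, h = cos φ / cos φ₀ and k = cos φ₀ / cos φ, so h·k = 1.
h = cos 57.3° / cos 37.5° = 0.5402/0.7934 = 0.6810.

0.681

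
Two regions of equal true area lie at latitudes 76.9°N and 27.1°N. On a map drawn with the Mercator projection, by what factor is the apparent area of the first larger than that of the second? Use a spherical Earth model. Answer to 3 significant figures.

On Mercator, area is exaggerated by sec²φ = 1/cos²φ.
At 76.9°: sec²(76.9°) = 1/0.2267² = 19.47.
At 27.1°: sec²(27.1°) = 1/0.8902² = 1.262.
Ratio = 19.47/1.262 = cos²(27.1°)/cos²(76.9°) ≈ 15.4.

15.4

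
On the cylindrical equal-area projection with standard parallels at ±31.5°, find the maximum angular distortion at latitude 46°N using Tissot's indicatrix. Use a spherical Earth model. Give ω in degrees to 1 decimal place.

23.3°

For cylindrical equal-area with standard parallel φ₀, h = cos φ / cos φ₀ and k = cos φ₀ / cos φ, so h·k = 1.
At 46°: h = 0.8147, k = 1.227; principal scales a = 1.227, b = 0.8147.
sin(ω/2) = (a − b)/(a + b) = 0.4127/2.042 = 0.2021, so ω = 2 arcsin(0.2021) ≈ 23.3°.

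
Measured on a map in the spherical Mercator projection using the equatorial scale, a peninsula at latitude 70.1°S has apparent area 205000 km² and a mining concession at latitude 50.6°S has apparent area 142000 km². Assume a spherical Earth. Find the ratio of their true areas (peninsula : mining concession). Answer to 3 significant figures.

Mercator's areal exaggeration is sec²φ; hence true area = (apparent area) · cos²φ.
True area of peninsula: 205000 × cos²(70.1°) = 205000 × 0.1159 = 23750 km².
True area of mining concession: 142000 × cos²(50.6°) = 142000 × 0.4029 = 57210 km².
Ratio = 23750 / 57210 ≈ 0.415.

0.415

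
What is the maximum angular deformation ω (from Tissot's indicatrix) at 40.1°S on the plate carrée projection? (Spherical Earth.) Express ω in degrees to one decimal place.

15.3°

For the equirectangular projection with φ₀ = 0 (plate carrée), h = 1 along meridians and k = sec φ along parallels.
At 40.1°: h = 1.000, k = 1.307; principal scales a = 1.307, b = 1.000.
sin(ω/2) = (a − b)/(a + b) = 0.3073/2.307 = 0.1332, so ω = 2 arcsin(0.1332) ≈ 15.3°.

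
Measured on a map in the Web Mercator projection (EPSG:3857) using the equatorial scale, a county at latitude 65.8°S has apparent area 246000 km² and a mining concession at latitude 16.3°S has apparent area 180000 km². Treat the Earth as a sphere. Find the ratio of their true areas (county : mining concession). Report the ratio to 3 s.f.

0.249

On Mercator the areal scale is sec²φ, so true area = apparent × cos²φ.
True area of county: 246000 × cos²(65.8°) = 246000 × 0.1680 = 41340 km².
True area of mining concession: 180000 × cos²(16.3°) = 180000 × 0.9212 = 165800 km².
Ratio = 41340 / 165800 ≈ 0.249.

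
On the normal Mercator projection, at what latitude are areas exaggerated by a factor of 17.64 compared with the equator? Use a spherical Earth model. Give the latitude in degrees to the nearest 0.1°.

76.2°

Mercator areal scale is sec²φ.
sec²φ = 17.64  ⇒  cos²φ = 0.05669  ⇒  cos φ = 0.2381.
φ = arccos(0.2381) ≈ 76.2°.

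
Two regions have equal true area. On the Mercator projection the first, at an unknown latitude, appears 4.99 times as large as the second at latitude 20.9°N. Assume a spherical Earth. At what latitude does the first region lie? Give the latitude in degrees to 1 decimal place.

Mercator areal scale is sec²φ, so apparent-area ratio = sec²φ₁ / sec²φ₂ = cos²φ₂ / cos²φ₁.
cos²φ₂ / cos²φ₁ = 4.99  ⇒  cos φ₁ = cos 20.9° / √4.99 = 0.9342/2.234 = 0.4182.
φ₁ = arccos(0.4182) ≈ 65.3°.

65.3°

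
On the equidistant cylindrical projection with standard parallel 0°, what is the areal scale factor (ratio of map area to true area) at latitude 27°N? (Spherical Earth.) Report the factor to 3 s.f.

1.12

In the plate carrée (x = Rλ, y = Rφ), meridians are true-scale (h = 1) and parallels are stretched by k = sec φ.
Areal scale = h·k = 1 × sec φ; at 27°, h = 1.000, k = 1.122, so h·k = 1.122.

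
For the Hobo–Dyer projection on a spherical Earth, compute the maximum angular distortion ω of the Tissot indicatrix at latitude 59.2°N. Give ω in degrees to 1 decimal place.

48.6°

Hobo–Dyer is a cylindrical equal-area projection with standard parallels at ±37.5°. For cylindrical equal-area with standard parallel φ₀, h = cos φ / cos φ₀ and k = cos φ₀ / cos φ, so h·k = 1.
At 59.2°: h = 0.6454, k = 1.549; principal scales a = 1.549, b = 0.6454.
sin(ω/2) = (a − b)/(a + b) = 0.9040/2.195 = 0.4119, so ω = 2 arcsin(0.4119) ≈ 48.6°.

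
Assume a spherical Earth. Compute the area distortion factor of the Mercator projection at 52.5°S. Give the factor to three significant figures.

2.70

The Mercator projection is conformal; its linear scale factor is the same in every direction and equals sec φ = 1/cos φ.
Areal scale = k² = sec²φ = 1/cos²(52.5°) = 1/0.6088² = 2.698.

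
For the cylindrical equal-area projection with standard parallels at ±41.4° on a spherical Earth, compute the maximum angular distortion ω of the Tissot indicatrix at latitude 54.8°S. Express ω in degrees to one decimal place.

29.8°

For cylindrical equal-area with standard parallel φ₀, h = cos φ / cos φ₀ and k = cos φ₀ / cos φ, so h·k = 1.
At 54.8°: h = 0.7685, k = 1.301; principal scales a = 1.301, b = 0.7685.
sin(ω/2) = (a − b)/(a + b) = 0.5328/2.070 = 0.2574, so ω = 2 arcsin(0.2574) ≈ 29.8°.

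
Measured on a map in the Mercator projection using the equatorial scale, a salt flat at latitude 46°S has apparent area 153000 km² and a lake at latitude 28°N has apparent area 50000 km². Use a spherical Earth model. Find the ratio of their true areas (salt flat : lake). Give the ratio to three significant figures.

1.89

Mercator's areal exaggeration is sec²φ; hence true area = (apparent area) · cos²φ.
True area of salt flat: 153000 × cos²(46°) = 153000 × 0.4826 = 73830 km².
True area of lake: 50000 × cos²(28°) = 50000 × 0.7796 = 38980 km².
Ratio = 73830 / 38980 ≈ 1.89.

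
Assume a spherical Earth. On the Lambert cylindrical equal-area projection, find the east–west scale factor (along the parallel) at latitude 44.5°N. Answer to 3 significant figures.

1.40

The Lambert cylindrical equal-area projection is the cylindrical equal-area projection with its standard parallel at the equator (φ₀ = 0). For cylindrical equal-area with standard parallel φ₀, h = cos φ / cos φ₀ and k = cos φ₀ / cos φ, so h·k = 1.
k = cos 0° / cos 44.5° = 1.000/0.7133 = 1.402.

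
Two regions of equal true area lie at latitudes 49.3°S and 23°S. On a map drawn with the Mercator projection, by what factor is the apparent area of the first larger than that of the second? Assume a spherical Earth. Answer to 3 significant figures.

1.99

Mercator is conformal with k = sec φ, so areal scale = k² = sec²φ.
At 49.3°: sec²(49.3°) = 1/0.6521² = 2.352.
At 23°: sec²(23°) = 1/0.9205² = 1.180.
Ratio = 2.352/1.180 = cos²(23°)/cos²(49.3°) ≈ 1.99.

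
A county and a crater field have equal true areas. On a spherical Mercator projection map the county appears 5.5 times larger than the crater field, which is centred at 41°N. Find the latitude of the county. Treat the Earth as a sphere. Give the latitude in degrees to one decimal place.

On Mercator, (apparent₁)/(apparent₂) = sec²φ₁ / sec²φ₂ when true areas are equal.
cos²φ₂ / cos²φ₁ = 5.5  ⇒  cos φ₁ = cos 41° / √5.5 = 0.7547/2.345 = 0.3218.
φ₁ = arccos(0.3218) ≈ 71.2°.

71.2°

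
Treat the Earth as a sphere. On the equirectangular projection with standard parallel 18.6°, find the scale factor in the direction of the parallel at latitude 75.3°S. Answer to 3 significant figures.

3.73

The equidistant cylindrical projection with φ₀ = 18.6° has h = 1 (meridians true) and k = cos φ₀ / cos φ along parallels.
k = cos 18.6° / cos 75.3° = 0.9478/0.2538 = 3.735.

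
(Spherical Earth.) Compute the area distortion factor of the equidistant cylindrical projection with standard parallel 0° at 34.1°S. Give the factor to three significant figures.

For the equirectangular projection with φ₀ = 0 (plate carrée), h = 1 along meridians and k = sec φ along parallels.
Areal scale = h·k = 1 × sec φ; at 34.1°, h = 1.000, k = 1.208, so h·k = 1.208.

1.21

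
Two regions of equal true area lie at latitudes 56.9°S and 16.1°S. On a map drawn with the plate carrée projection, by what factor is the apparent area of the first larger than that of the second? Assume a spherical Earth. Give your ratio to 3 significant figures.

Plate carrée maps x = Rλ, y = Rφ. The meridian scale is h = 1 and the parallel scale is k = 1/cos φ = sec φ.
Areal scale at 56.9°: h·k = 1.000 × 1.831 = 1.831.
Areal scale at 16.1°: h·k = 1.000 × 1.041 = 1.041.
Ratio = 1.831/1.041 ≈ 1.76.

1.76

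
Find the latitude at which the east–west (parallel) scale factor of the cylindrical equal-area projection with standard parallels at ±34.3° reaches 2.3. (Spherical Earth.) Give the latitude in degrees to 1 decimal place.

Cylindrical equal-area (φ₀ = 34.3°): h = cos φ / cos 34.3° along meridians, k = cos 34.3° / cos φ along parallels; h·k = 1.
k = cos φ₀ / cos φ = 2.3  ⇒  cos φ = cos 34.3° / 2.3 = 0.3592.
φ = arccos(0.3592) ≈ 69.0°.

69.0°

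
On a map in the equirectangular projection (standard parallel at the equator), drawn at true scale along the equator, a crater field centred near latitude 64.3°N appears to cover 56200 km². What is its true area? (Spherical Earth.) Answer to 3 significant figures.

Plate carrée maps x = Rλ, y = Rφ. The meridian scale is h = 1 and the parallel scale is k = 1/cos φ = sec φ.
Areal scale = h·k = 1 × sec φ; at 64.3°, h = 1.000, k = 2.306, so h·k = 2.306.
True area = apparent / (areal scale) = 56200 / 2.306 ≈ 24400 km².

24400 km²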